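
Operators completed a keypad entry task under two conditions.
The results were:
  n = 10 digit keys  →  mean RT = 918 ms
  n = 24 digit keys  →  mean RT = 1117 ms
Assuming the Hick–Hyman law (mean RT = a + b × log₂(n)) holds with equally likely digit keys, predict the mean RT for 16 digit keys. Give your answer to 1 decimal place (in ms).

Fit slope and intercept:
  b = (1117 − 918) / (log₂ 24 − log₂ 10) = 199 / (4.5850 − 3.3219) = 157.557 ms/bit
  a = 918 − 157.557 × 3.3219 = 394.607 ms
Then RT(16) = 394.607 + 157.557 × log₂ 16 = 394.607 + 157.557 × 4 ≈ 1024.835 ms.

1024.8 ms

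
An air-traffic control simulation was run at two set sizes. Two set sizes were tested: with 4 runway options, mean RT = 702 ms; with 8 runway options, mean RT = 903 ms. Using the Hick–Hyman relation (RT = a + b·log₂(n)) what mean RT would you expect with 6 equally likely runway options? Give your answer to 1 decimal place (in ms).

RT is linear in log₂ n, so two points fix the line:
  b = (903 − 702) / (log₂ 8 − log₂ 4) = 201 / (3 − 2) = 201.000 ms/bit
  a = 702 − 201.000 × 2 = 300.000 ms
Then RT(6) = 300.000 + 201.000 × log₂ 6 = 300.000 + 201.000 × 2.5850 ≈ 819.577 ms.

819.6 ms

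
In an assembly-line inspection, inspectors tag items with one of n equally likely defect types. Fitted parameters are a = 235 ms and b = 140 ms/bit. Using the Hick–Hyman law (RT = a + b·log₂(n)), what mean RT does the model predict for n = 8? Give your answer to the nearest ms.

655 ms

log₂(8) = 3 bits, so RT = 235 + 140 × 3 ≈ 655.000 ms.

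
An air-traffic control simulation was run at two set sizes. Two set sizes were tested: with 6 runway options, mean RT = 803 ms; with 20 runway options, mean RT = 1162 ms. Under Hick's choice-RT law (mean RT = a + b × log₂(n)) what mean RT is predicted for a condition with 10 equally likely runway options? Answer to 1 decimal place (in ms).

955.3 ms

RT is linear in log₂ n, so two points fix the line:
  b = (1162 − 803) / (log₂ 20 − log₂ 6) = 359 / (4.3219 − 2.5850) = 206.682 ms/bit
  a = 803 − 206.682 × 2.5850 = 268.734 ms
Then RT(10) = 268.734 + 206.682 × log₂ 10 = 268.734 + 206.682 × 3.3219 ≈ 955.318 ms.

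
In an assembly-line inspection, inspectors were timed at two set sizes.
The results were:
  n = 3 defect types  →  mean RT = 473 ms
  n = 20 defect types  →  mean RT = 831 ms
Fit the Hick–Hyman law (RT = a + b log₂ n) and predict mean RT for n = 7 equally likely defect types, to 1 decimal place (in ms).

RT is linear in log₂ n, so two points fix the line:
  b = (831 − 473) / (log₂ 20 − log₂ 3) = 358 / (4.3219 − 1.5850) = 130.802 ms/bit
  a = 473 − 130.802 × 1.5850 = 265.684 ms
Then RT(7) = 265.684 + 130.802 × log₂ 7 = 265.684 + 130.802 × 2.8074 ≈ 632.891 ms.

632.9 ms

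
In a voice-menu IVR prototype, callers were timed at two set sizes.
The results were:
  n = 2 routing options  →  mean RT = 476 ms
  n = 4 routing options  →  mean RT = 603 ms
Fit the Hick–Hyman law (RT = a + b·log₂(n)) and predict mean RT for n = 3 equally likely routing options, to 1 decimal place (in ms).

550.3 ms

With log₂ n on the abscissa the relation is linear; from the two conditions:
  b = (603 − 476) / (log₂ 4 − log₂ 2) = 127 / (2 − 1) = 127.000 ms/bit
  a = 476 − 127.000 × 1 = 349.000 ms
Then RT(3) = 349.000 + 127.000 × log₂ 3 = 349.000 + 127.000 × 1.5850 ≈ 550.290 ms.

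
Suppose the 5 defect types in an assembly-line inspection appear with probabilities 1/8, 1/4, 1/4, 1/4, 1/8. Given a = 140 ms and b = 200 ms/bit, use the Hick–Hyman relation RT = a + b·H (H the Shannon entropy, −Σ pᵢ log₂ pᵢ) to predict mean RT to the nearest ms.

590 ms

H = −Σ pᵢ log₂ pᵢ = 0.125·3 + 0.25·2 + 0.25·2 + 0.25·2 + 0.125·3 = 2.250 bits.
RT = 140 + 200 × 2.250 = 590.00 ms.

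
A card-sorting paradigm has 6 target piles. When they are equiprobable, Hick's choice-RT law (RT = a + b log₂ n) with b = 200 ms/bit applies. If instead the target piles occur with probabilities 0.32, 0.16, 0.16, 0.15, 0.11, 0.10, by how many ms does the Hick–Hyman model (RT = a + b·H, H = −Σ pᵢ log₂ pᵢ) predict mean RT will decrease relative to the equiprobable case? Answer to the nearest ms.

The RT saving is b·ΔH. Equiprobable H₀ = log₂(6) = 2.5850 bits; with the given probabilities H = 2.4651 bits.
b·(H₀ − H) = 200 × (2.5850 − 2.4651) = 23.97 ms.

24 ms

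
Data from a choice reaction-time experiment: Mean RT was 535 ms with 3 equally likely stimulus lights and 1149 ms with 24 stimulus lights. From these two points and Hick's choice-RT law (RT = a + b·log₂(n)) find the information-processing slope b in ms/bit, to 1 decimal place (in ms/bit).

204.7 ms/bit

b = (RT₂ − RT₁)/(log₂ n₂ − log₂ n₁) = (1149 − 535)/(4.5850 − 1.5850) = 204.667 ms/bit.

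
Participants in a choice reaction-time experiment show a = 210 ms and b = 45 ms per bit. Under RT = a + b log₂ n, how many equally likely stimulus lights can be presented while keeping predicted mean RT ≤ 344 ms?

Information budget: (344 − 210)/45 = 2.9778 bits, so n ≤ 2^2.9778 = 7.878 → at most 7.

7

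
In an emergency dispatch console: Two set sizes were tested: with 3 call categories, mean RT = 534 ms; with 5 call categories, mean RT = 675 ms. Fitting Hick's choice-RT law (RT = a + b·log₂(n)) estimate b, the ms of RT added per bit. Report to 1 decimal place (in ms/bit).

191.3 ms/bit

Slope: b = (675 − 534) / (log₂ 5 − log₂ 3) = 141/0.7370 = 191.325 ms/bit.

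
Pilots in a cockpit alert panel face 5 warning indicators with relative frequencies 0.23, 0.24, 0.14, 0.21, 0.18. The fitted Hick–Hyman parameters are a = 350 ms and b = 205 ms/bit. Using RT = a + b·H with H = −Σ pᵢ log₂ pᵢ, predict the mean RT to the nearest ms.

821 ms

Entropy contributions −pᵢ log₂ pᵢ: 0.4877, 0.4941, 0.3971, 0.4728, 0.4453; sum H = 2.2970 bits.
RT = a + bH = 350 + 205·2.2970 = 820.89 ms.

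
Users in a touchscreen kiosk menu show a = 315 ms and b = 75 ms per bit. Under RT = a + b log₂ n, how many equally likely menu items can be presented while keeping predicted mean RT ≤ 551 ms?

Set 315 + 75·log₂ n ≤ 551 → log₂ n ≤ (551 − 315)/75 = 3.1467.
So n ≤ 2^3.1467 = 8.856; the largest integer n is 8.

8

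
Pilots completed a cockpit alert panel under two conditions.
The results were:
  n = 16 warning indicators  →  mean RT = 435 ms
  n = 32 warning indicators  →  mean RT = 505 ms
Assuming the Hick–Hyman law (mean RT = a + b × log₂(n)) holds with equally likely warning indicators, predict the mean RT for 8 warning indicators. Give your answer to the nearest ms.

Fit slope and intercept:
  b = (505 − 435) / (log₂ 32 − log₂ 16) = 70 / (5 − 4) = 70 ms/bit
  a = 435 − 70 × 4 = 155 ms
Then RT(8) = 155 + 70 × log₂ 8 = 155 + 70 × 3 ≈ 365.000 ms.

365 ms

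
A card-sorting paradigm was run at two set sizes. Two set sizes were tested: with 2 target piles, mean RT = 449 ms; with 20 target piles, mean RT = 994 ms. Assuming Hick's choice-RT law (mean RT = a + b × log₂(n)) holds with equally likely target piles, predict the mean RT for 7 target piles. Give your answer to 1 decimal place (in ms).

Solve the two-equation system in a and b:
  b = (994 − 449) / (log₂ 20 − log₂ 2) = 545 / (4.3219 − 1) = 164.061 ms/bit
  a = 449 − 164.061 × 1 = 284.939 ms
Then RT(7) = 284.939 + 164.061 × log₂ 7 = 284.939 + 164.061 × 2.8074 ≈ 745.517 ms.

745.5 ms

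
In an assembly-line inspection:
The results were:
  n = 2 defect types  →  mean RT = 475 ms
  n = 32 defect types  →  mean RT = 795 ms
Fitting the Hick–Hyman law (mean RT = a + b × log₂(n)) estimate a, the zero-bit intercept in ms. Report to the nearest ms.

395 ms

b = (RT₂ − RT₁)/(log₂ n₂ − log₂ n₁) = (795 − 475)/(5 − 1) = 80 ms/bit.
Intercept: a = 475 − 80·log₂(2) = 395.000 ms.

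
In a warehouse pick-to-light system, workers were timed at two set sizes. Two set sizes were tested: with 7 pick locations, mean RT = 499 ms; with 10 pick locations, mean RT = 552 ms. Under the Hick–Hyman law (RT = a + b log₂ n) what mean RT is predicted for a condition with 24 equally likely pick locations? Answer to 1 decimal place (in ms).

682.1 ms

RT is linear in log₂ n, so two points fix the line:
  b = (552 − 499) / (log₂ 10 − log₂ 7) = 53 / (3.3219 − 2.8074) = 102.998 ms/bit
  a = 499 − 102.998 × 2.8074 = 209.848 ms
Then RT(24) = 209.848 + 102.998 × log₂ 24 = 209.848 + 102.998 × 4.5850 ≈ 682.090 ms.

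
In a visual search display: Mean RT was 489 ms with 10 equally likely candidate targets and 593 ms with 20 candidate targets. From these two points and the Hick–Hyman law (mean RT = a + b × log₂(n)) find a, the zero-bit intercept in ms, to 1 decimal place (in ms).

Slope: b = (593 − 489) / (log₂ 20 − log₂ 10) = 104/1.0000 = 104.000 ms/bit.
a = RT₁ − b·log₂ n₁ = 489 − 104.000 × 3.3219 = 143.519 ms.

143.5 ms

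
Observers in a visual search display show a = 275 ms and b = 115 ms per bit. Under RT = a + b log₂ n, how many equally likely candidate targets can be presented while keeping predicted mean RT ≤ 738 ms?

Set 275 + 115·log₂ n ≤ 738 → log₂ n ≤ (738 − 275)/115 = 4.0261.
So n ≤ 2^4.0261 = 16.292; the largest integer n is 16.

16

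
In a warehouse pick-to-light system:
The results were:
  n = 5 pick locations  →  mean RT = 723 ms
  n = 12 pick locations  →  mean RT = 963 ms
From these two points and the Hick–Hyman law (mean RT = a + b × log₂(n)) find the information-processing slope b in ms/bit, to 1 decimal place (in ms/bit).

190.0 ms/bit

The slope on a log₂ axis is (963 − 723) / (3.5850 − 2.3219) = 190.019 ms/bit.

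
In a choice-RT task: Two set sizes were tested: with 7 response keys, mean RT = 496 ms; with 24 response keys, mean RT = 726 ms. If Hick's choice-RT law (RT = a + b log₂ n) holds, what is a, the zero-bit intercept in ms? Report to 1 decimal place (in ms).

Slope: b = (726 − 496) / (log₂ 24 − log₂ 7) = 230/1.7776 = 129.387 ms/bit.
a = RT₁ − b·log₂ n₁ = 496 − 129.387 × 2.8074 = 132.764 ms.

132.8 ms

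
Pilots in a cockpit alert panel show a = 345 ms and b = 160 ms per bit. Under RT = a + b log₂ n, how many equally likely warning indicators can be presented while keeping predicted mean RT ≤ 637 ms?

Information budget: (637 − 345)/160 = 1.8250 bits, so n ≤ 2^1.8250 = 3.543 → at most 3.

3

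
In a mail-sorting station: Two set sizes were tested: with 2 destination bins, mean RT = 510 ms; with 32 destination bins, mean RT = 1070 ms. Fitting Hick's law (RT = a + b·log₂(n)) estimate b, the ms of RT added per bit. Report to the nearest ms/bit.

b = (RT₂ − RT₁)/(log₂ n₂ − log₂ n₁) = (1070 − 510)/(5 − 1) = 140 ms/bit.

140 ms/bit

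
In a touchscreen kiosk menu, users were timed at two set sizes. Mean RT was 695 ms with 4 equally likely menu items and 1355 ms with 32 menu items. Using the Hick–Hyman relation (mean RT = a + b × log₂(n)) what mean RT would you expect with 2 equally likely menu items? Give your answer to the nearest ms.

Fit slope and intercept:
  b = (1355 − 695) / (log₂ 32 − log₂ 4) = 660 / (5 − 2) = 220 ms/bit
  a = 695 − 220 × 2 = 255 ms
Then RT(2) = 255 + 220 × log₂ 2 = 255 + 220 × 1 ≈ 475.000 ms.

475 ms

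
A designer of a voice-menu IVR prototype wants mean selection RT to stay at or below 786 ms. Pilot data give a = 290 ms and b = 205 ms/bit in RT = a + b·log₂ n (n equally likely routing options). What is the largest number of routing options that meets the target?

205·log₂ n ≤ 786 − 290 = 496, giving log₂ n ≤ 2.4195 and n ≤ 5.350. The largest whole number is 5.

5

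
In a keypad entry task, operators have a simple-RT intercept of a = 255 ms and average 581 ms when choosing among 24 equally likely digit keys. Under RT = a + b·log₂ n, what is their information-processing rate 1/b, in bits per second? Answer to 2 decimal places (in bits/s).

14.06 bits/s

Choice component = 581 − 255 = 326 ms over log₂(24) = 4.5850 bits.
b = 326 / 4.5850 = 71.102 ms/bit, so 1/b = 14.064 bits/s.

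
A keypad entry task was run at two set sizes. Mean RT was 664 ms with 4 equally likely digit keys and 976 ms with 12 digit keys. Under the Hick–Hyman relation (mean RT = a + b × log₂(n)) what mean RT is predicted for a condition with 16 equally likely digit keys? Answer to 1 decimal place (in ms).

Solve the two-equation system in a and b:
  b = (976 − 664) / (log₂ 12 − log₂ 4) = 312 / (3.5850 − 2) = 196.850 ms/bit
  a = 664 − 196.850 × 2 = 270.300 ms
Then RT(16) = 270.300 + 196.850 × log₂ 16 = 270.300 + 196.850 × 4 ≈ 1057.700 ms.

1057.7 ms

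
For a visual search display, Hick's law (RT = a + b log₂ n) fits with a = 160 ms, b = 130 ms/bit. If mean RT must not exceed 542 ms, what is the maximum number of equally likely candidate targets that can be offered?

130·log₂ n ≤ 542 − 160 = 382, giving log₂ n ≤ 2.9385 and n ≤ 7.666. The largest whole number is 7.

7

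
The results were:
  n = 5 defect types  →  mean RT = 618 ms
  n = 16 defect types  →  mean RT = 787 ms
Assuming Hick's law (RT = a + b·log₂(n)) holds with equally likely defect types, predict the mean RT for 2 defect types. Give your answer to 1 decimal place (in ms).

484.9 ms

With log₂ n on the abscissa the relation is linear; from the two conditions:
  b = (787 − 618) / (log₂ 16 − log₂ 5) = 169 / (4 − 2.3219) = 100.711 ms/bit
  a = 618 − 100.711 × 2.3219 = 384.157 ms
Then RT(2) = 384.157 + 100.711 × log₂ 2 = 384.157 + 100.711 × 1 ≈ 484.868 ms.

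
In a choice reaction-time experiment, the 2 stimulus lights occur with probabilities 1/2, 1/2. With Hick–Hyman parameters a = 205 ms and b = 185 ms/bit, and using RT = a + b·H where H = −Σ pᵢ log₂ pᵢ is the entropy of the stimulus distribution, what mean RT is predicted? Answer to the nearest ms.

390 ms

Each term −pᵢ log₂ pᵢ: 0.5·1 + 0.5·1; summed, H = 1.000 bits.
Mean RT = a + bH = 205 + 185·1.000 = 390.00 ms.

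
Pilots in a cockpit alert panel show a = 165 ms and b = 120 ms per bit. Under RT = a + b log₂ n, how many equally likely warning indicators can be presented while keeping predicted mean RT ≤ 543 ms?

8

Information budget: (543 − 165)/120 = 3.1500 bits, so n ≤ 2^3.1500 = 8.877 → at most 8.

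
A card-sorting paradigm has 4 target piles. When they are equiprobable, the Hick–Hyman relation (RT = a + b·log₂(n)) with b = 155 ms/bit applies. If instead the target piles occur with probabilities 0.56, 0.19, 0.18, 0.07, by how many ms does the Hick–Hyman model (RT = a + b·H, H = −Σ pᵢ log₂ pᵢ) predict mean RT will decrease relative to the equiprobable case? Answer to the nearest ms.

56 ms

The RT saving is b·ΔH. Equiprobable H₀ = log₂(4) = 2.0000 bits; with the given probabilities H = 1.6375 bits.
b·(H₀ − H) = 155 × (2.0000 − 1.6375) = 56.18 ms.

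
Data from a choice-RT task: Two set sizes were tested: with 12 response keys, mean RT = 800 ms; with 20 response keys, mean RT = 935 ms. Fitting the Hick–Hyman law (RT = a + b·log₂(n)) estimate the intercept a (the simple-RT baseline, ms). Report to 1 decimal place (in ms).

Slope: b = (935 − 800) / (log₂ 20 − log₂ 12) = 135/0.7370 = 183.184 ms/bit.
a = RT₁ − b·log₂ n₁ = 800 − 183.184 × 3.5850 = 143.294 ms.

143.3 ms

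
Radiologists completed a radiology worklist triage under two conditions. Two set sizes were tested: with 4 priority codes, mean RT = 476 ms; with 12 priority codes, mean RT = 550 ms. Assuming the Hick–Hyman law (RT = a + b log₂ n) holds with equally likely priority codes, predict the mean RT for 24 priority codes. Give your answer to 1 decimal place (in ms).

596.7 ms

RT is linear in log₂ n, so two points fix the line:
  b = (550 − 476) / (log₂ 12 − log₂ 4) = 74 / (3.5850 − 2) = 46.689 ms/bit
  a = 476 − 46.689 × 2 = 382.622 ms
Then RT(24) = 382.622 + 46.689 × log₂ 24 = 382.622 + 46.689 × 4.5850 ≈ 596.689 ms.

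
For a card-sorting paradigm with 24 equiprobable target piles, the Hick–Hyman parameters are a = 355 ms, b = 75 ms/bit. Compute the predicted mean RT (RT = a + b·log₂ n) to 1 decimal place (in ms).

log₂(24) = 4.5850 bits, so RT = 355 + 75 × 4.5850 ≈ 698.872 ms.

698.9 ms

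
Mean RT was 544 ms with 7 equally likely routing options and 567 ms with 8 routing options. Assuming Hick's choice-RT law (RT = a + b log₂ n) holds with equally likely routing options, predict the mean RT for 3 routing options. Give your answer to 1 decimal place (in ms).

398.1 ms

With log₂ n on the abscissa the relation is linear; from the two conditions:
  b = (567 − 544) / (log₂ 8 − log₂ 7) = 23 / (3 − 2.8074) = 119.391 ms/bit
  a = 544 − 119.391 × 2.8074 = 208.828 ms
Then RT(3) = 208.828 + 119.391 × log₂ 3 = 208.828 + 119.391 × 1.5850 ≈ 398.058 ms.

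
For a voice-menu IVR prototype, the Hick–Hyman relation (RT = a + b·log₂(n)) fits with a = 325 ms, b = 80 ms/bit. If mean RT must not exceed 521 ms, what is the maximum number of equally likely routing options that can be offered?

5

Information budget: (521 − 325)/80 = 2.4500 bits, so n ≤ 2^2.4500 = 5.464 → at most 5.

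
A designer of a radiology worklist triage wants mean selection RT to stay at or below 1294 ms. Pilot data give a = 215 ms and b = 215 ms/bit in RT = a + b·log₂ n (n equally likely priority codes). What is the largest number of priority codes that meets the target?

32

Information budget: (1294 − 215)/215 = 5.0186 bits, so n ≤ 2^5.0186 = 32.415 → at most 32.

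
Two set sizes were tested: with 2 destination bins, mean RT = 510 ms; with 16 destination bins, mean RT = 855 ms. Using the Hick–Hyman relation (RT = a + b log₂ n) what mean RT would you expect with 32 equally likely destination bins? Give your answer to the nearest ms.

Solve the two-equation system in a and b:
  b = (855 − 510) / (log₂ 16 − log₂ 2) = 345 / (4 − 1) = 115 ms/bit
  a = 510 − 115 × 1 = 395 ms
Then RT(32) = 395 + 115 × log₂ 32 = 395 + 115 × 5 ≈ 970.000 ms.

970 ms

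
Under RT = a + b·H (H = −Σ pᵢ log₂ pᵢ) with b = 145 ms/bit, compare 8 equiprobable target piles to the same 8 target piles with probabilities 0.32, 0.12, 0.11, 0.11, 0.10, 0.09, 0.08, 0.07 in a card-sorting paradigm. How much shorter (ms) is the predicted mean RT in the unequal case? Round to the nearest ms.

29 ms

Equiprobable entropy H₀ = log₂ 8 = 3.0000 bits.
Skewed entropy H = −Σ pᵢ log₂ pᵢ = 2.7986 bits.
ΔRT = b·(H₀ − H) = 145 × 0.2014 = 29.21 ms.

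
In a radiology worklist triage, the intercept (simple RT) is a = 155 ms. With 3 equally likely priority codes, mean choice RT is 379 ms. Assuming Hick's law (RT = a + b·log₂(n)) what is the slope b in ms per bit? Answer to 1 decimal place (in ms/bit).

141.3 ms/bit

3 alternatives carry log₂ 3 = 1.5850 bits; the choice cost is 379 − 155 = 224 ms, so b = 224/1.5850 = 141.328 ms/bit.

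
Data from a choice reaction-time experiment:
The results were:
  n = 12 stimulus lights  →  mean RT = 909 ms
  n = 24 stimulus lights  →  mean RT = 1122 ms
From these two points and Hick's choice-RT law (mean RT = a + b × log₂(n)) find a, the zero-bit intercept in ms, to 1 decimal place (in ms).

b = (RT₂ − RT₁)/(log₂ n₂ − log₂ n₁) = (1122 − 909)/(4.5850 − 3.5850) = 213.000 ms/bit.
Intercept: a = 909 − 213.000·log₂(12) = 145.403 ms.

145.4 ms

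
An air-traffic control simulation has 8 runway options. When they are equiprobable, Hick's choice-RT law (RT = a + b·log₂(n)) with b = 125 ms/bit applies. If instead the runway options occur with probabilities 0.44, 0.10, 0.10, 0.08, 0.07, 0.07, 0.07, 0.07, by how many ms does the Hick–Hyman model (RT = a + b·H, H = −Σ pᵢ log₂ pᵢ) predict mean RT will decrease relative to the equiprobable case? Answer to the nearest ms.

56 ms

Equiprobable entropy H₀ = log₂ 8 = 3.0000 bits.
Skewed entropy H = −Σ pᵢ log₂ pᵢ = 2.5513 bits.
ΔRT = b·(H₀ − H) = 125 × 0.4487 = 56.09 ms.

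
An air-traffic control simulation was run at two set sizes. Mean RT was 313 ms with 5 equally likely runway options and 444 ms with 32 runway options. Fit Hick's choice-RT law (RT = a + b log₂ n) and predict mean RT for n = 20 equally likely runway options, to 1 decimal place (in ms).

410.8 ms

RT is linear in log₂ n, so two points fix the line:
  b = (444 − 313) / (log₂ 32 − log₂ 5) = 131 / (5 − 2.3219) = 48.916 ms/bit
  a = 313 − 48.916 × 2.3219 = 199.421 ms
Then RT(20) = 199.421 + 48.916 × log₂ 20 = 199.421 + 48.916 × 4.3219 ≈ 410.832 ms.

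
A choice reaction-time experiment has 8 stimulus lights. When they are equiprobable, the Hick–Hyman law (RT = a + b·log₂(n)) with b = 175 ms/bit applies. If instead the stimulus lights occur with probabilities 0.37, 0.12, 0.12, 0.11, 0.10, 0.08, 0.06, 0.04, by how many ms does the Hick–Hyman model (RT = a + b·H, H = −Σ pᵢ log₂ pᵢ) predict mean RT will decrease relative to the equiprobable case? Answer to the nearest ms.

The RT saving is b·ΔH. Equiprobable H₀ = log₂(8) = 3.0000 bits; with the given probabilities H = 2.6681 bits.
b·(H₀ − H) = 175 × (3.0000 − 2.6681) = 58.08 ms.

58 ms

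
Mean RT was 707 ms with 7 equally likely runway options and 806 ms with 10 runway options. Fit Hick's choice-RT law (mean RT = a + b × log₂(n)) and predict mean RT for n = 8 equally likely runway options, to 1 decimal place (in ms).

RT is linear in log₂ n, so two points fix the line:
  b = (806 − 707) / (log₂ 10 − log₂ 7) = 99 / (3.3219 − 2.8074) = 192.392 ms/bit
  a = 707 − 192.392 × 2.8074 = 166.886 ms
Then RT(8) = 166.886 + 192.392 × log₂ 8 = 166.886 + 192.392 × 3 ≈ 744.063 ms.

744.1 ms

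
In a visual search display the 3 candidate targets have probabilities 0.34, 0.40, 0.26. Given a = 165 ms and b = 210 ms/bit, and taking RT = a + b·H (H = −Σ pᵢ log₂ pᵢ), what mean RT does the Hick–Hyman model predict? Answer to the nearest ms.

493 ms

H = 0.34·log₂(1/0.34) + 0.40·log₂(1/0.40) + 0.26·log₂(1/0.26) = 1.5632 bits.
RT = 165 + 210 × 1.5632 = 493.28 ms.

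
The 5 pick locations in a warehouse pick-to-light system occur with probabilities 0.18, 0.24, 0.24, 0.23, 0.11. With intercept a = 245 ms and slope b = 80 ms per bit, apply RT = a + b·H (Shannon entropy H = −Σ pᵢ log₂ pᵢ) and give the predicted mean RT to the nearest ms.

427 ms

H = 0.18·log₂(1/0.18) + 0.24·log₂(1/0.24) + 0.24·log₂(1/0.24) + 0.23·log₂(1/0.23) + 0.11·log₂(1/0.11) = 2.2715 bits.
RT = 245 + 80 × 2.2715 = 426.72 ms.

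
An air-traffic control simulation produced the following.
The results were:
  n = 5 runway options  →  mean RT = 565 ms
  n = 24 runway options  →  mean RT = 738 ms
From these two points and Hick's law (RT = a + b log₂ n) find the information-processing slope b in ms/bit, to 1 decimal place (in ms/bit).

76.4 ms/bit

b = (RT₂ − RT₁)/(log₂ n₂ − log₂ n₁) = (738 − 565)/(4.5850 − 2.3219) = 76.446 ms/bit.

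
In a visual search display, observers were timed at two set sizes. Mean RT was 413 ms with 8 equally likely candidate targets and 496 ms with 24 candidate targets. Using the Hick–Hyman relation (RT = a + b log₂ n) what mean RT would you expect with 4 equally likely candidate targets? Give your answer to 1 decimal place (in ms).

360.6 ms

With log₂ n on the abscissa the relation is linear; from the two conditions:
  b = (496 − 413) / (log₂ 24 − log₂ 8) = 83 / (4.5850 − 3) = 52.367 ms/bit
  a = 413 − 52.367 × 3 = 255.898 ms
Then RT(4) = 255.898 + 52.367 × log₂ 4 = 255.898 + 52.367 × 2 ≈ 360.633 ms.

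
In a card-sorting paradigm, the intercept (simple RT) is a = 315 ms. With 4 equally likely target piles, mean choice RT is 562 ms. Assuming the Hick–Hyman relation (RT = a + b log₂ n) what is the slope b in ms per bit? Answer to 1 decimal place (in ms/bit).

log₂(4) = 2 bits.
b = (RT − a)/log₂ n = (562 − 315) / 2 = 123.500 ms/bit.

123.5 ms/bit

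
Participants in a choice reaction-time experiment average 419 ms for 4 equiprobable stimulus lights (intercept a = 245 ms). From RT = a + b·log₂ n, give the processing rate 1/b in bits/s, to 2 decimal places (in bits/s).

Choice component = 419 − 245 = 174 ms over log₂(4) = 2 bits.
b = 174 / 2 = 87.000 ms/bit, so 1/b = 11.494 bits/s.

11.49 bits/s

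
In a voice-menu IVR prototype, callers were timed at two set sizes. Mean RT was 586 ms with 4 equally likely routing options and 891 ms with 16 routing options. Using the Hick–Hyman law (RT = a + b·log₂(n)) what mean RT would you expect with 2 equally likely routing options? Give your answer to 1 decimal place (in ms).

433.5 ms

Solve the two-equation system in a and b:
  b = (891 − 586) / (log₂ 16 − log₂ 4) = 305 / (4 − 2) = 152.500 ms/bit
  a = 586 − 152.500 × 2 = 281.000 ms
Then RT(2) = 281.000 + 152.500 × log₂ 2 = 281.000 + 152.500 × 1 ≈ 433.500 ms.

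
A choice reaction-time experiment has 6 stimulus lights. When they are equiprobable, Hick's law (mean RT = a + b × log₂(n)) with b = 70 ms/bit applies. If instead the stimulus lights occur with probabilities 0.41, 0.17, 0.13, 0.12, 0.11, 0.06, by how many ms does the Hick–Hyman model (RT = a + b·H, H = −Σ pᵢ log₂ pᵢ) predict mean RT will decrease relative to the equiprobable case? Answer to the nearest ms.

20 ms

Equiprobable entropy H₀ = log₂ 6 = 2.5850 bits.
Skewed entropy H = −Σ pᵢ log₂ pᵢ = 2.3055 bits.
ΔRT = b·(H₀ − H) = 70 × 0.2795 = 19.56 ms.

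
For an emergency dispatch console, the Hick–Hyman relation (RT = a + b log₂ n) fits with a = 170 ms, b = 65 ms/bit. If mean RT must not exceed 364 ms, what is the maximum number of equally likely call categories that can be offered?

65·log₂ n ≤ 364 − 170 = 194, giving log₂ n ≤ 2.9846 and n ≤ 7.915. The largest whole number is 7.

7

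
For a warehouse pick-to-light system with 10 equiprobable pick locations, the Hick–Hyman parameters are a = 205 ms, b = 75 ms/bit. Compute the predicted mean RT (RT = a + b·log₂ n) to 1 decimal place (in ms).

log₂(10) = 3.3219 bits, so RT = 205 + 75 × 3.3219 ≈ 454.145 ms.

454.1 ms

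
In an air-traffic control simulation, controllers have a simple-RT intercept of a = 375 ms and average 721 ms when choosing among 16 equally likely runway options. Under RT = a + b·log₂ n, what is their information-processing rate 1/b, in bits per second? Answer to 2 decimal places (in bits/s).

Choice component = 721 − 375 = 346 ms over log₂(16) = 4 bits.
b = 346 / 4 = 86.500 ms/bit, so 1/b = 11.561 bits/s.

11.56 bits/s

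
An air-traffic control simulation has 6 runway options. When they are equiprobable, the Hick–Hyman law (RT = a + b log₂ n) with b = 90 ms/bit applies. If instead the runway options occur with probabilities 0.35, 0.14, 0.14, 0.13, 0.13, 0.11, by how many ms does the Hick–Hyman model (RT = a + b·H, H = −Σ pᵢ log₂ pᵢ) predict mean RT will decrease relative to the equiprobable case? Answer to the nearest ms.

Equiprobable entropy H₀ = log₂ 6 = 2.5850 bits.
Skewed entropy H = −Σ pᵢ log₂ pᵢ = 2.4399 bits.
ΔRT = b·(H₀ − H) = 90 × 0.1451 = 13.06 ms.

13 ms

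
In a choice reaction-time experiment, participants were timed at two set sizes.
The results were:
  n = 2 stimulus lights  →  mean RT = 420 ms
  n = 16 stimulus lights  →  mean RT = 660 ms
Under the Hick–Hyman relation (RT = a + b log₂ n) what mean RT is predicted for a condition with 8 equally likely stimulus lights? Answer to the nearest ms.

Fit slope and intercept:
  b = (660 − 420) / (log₂ 16 − log₂ 2) = 240 / (4 − 1) = 80 ms/bit
  a = 420 − 80 × 1 = 340 ms
Then RT(8) = 340 + 80 × log₂ 8 = 340 + 80 × 3 ≈ 580.000 ms.

580 ms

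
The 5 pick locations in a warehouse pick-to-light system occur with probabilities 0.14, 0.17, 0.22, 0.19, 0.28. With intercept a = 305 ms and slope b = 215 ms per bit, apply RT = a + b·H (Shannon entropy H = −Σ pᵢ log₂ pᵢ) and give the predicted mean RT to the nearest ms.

796 ms

Entropy contributions −pᵢ log₂ pᵢ: 0.3971, 0.4346, 0.4806, 0.4552, 0.5142; sum H = 2.2817 bits.
RT = a + bH = 305 + 215·2.2817 = 795.57 ms.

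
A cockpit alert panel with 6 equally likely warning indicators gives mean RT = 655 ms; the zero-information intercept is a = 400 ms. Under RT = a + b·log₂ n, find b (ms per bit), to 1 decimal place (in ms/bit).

98.6 ms/bit

6 alternatives carry log₂ 6 = 2.5850 bits; the choice cost is 655 − 400 = 255 ms, so b = 255/2.5850 = 98.647 ms/bit.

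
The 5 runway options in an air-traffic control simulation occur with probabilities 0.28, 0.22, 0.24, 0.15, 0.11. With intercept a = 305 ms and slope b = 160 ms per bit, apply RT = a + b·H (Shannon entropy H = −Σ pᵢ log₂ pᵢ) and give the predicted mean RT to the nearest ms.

665 ms

Entropy contributions −pᵢ log₂ pᵢ: 0.5142, 0.4806, 0.4941, 0.4105, 0.3503; sum H = 2.2498 bits.
RT = a + bH = 305 + 160·2.2498 = 664.96 ms.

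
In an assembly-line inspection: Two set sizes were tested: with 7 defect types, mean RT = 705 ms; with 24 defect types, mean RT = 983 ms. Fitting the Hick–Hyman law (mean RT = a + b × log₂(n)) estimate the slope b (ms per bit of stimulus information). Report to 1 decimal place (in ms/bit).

Slope: b = (983 − 705) / (log₂ 24 − log₂ 7) = 278/1.7776 = 156.390 ms/bit.

156.4 ms/bit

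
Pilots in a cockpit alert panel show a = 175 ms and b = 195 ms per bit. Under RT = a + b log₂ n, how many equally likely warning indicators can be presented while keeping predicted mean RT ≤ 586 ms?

4

195·log₂ n ≤ 586 − 175 = 411, giving log₂ n ≤ 2.1077 and n ≤ 4.310. The largest whole number is 4.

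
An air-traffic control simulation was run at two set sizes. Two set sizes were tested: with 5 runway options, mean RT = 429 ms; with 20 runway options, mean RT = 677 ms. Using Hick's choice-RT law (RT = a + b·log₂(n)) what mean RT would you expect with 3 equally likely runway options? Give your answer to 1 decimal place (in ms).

337.6 ms

RT is linear in log₂ n, so two points fix the line:
  b = (677 − 429) / (log₂ 20 − log₂ 5) = 248 / (4.3219 − 2.3219) = 124.000 ms/bit
  a = 429 − 124.000 × 2.3219 = 141.081 ms
Then RT(3) = 141.081 + 124.000 × log₂ 3 = 141.081 + 124.000 × 1.5850 ≈ 337.616 ms.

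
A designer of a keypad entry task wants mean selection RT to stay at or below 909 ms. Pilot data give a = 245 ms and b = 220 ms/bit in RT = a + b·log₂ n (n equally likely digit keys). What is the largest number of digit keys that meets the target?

Set 245 + 220·log₂ n ≤ 909 → log₂ n ≤ (909 − 245)/220 = 3.0182.
So n ≤ 2^3.0182 = 8.101; the largest integer n is 8.

8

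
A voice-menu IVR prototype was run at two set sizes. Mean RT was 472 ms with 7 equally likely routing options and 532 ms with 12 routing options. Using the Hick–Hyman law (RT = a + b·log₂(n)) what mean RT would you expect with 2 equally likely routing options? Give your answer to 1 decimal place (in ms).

With log₂ n on the abscissa the relation is linear; from the two conditions:
  b = (532 − 472) / (log₂ 12 − log₂ 7) = 60 / (3.5850 − 2.8074) = 77.160 ms/bit
  a = 472 − 77.160 × 2.8074 = 255.385 ms
Then RT(2) = 255.385 + 77.160 × log₂ 2 = 255.385 + 77.160 × 1 ≈ 332.545 ms.

332.5 ms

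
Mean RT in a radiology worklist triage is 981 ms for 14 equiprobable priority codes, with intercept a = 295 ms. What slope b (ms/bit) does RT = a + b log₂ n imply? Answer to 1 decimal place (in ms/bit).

log₂(14) = 3.8074 bits.
b = (RT − a)/log₂ n = (981 − 295) / 3.8074 = 180.178 ms/bit.

180.2 ms/bit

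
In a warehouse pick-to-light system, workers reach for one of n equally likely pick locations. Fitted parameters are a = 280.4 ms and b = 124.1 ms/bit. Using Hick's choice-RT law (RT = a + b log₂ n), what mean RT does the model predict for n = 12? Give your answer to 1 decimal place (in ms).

725.3 ms

log₂(12) = 3.5850 bits, so RT = 280.4 + 124.1 × 3.5850 ≈ 725.294 ms.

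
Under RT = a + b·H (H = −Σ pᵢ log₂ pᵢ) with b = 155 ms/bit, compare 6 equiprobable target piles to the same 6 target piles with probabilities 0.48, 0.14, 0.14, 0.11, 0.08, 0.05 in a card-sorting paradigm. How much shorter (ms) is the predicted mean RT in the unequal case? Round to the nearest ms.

66 ms

Equiprobable entropy H₀ = log₂ 6 = 2.5850 bits.
Skewed entropy H = −Σ pᵢ log₂ pᵢ = 2.1604 bits.
ΔRT = b·(H₀ − H) = 155 × 0.4246 = 65.81 ms.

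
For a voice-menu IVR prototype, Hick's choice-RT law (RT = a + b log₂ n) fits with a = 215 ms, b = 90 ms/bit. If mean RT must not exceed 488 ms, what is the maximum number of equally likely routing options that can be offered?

8

Information budget: (488 − 215)/90 = 3.0333 bits, so n ≤ 2^3.0333 = 8.187 → at most 8.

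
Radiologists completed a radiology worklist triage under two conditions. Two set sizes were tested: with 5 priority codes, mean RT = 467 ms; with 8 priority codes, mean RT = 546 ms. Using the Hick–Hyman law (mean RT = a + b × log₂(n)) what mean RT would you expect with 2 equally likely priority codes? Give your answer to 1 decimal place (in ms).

Fit slope and intercept:
  b = (546 − 467) / (log₂ 8 − log₂ 5) = 79 / (3 − 2.3219) = 116.507 ms/bit
  a = 467 − 116.507 × 2.3219 = 196.480 ms
Then RT(2) = 196.480 + 116.507 × log₂ 2 = 196.480 + 116.507 × 1 ≈ 312.986 ms.

313.0 ms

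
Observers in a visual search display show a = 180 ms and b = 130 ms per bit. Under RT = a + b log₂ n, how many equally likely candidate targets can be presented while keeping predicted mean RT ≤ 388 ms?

Set 180 + 130·log₂ n ≤ 388 → log₂ n ≤ (388 − 180)/130 = 1.6000.
So n ≤ 2^1.6000 = 3.031; the largest integer n is 3.

3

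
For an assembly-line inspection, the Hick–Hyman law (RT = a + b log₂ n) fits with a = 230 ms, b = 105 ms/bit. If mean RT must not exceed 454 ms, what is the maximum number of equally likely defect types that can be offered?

Information budget: (454 − 230)/105 = 2.1333 bits, so n ≤ 2^2.1333 = 4.387 → at most 4.

4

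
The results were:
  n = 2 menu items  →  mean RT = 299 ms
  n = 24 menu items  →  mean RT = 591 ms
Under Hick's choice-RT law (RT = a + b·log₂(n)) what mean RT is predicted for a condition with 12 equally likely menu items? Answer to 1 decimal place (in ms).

With log₂ n on the abscissa the relation is linear; from the two conditions:
  b = (591 − 299) / (log₂ 24 − log₂ 2) = 292 / (4.5850 − 1) = 81.451 ms/bit
  a = 299 − 81.451 × 1 = 217.549 ms
Then RT(12) = 217.549 + 81.451 × log₂ 12 = 217.549 + 81.451 × 3.5850 ≈ 509.549 ms.

509.5 ms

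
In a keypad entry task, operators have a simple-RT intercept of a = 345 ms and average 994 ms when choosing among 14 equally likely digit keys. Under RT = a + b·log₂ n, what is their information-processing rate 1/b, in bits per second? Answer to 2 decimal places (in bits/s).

b = (994 − 345)/log₂ 14 = 649/3.8074 = 170.460 ms per bit = 0.17046 s/bit; the reciprocal is 5.866 bits/s.

5.87 bits/s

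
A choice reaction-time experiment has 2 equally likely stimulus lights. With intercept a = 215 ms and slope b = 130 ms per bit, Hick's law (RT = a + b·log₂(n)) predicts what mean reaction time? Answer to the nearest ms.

log₂(2) = 1 bits, so RT = 215 + 130 × 1 ≈ 345.000 ms.

345 ms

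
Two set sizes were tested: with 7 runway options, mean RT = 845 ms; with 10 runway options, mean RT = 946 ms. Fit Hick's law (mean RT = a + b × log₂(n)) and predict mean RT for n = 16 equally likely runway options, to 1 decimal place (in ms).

1079.1 ms

Solve the two-equation system in a and b:
  b = (946 − 845) / (log₂ 10 − log₂ 7) = 101 / (3.3219 − 2.8074) = 196.279 ms/bit
  a = 845 − 196.279 × 2.8074 = 293.975 ms
Then RT(16) = 293.975 + 196.279 × log₂ 16 = 293.975 + 196.279 × 4 ≈ 1079.091 ms.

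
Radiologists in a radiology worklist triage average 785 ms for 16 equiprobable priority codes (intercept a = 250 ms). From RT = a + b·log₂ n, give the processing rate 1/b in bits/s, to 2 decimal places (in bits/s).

7.48 bits/s

b = (785 − 250)/log₂ 16 = 535/4 = 133.750 ms per bit = 0.13375 s/bit; the reciprocal is 7.477 bits/s.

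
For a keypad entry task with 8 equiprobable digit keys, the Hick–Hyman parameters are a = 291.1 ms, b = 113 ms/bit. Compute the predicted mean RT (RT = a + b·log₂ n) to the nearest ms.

log₂(8) = 3 bits, so RT = 291.1 + 113 × 3 ≈ 630.100 ms.

630 ms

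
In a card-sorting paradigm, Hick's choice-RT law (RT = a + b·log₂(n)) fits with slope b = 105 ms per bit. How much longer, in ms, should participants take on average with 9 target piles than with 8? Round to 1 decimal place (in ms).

17.8 ms

ΔRT = (a + b log₂ n₂) − (a + b log₂ n₁) = b·(log₂ n₂ − log₂ n₁).
log₂(9) − log₂(8) = 3.1699 − 3 = 0.1699.
ΔRT = 105 × 0.1699 = 17.842 ms.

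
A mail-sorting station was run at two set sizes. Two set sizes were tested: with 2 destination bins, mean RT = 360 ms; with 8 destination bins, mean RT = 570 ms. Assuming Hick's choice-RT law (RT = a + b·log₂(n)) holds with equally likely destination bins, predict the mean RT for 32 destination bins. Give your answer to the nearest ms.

780 ms

With log₂ n on the abscissa the relation is linear; from the two conditions:
  b = (570 − 360) / (log₂ 8 − log₂ 2) = 210 / (3 − 1) = 105 ms/bit
  a = 360 − 105 × 1 = 255 ms
Then RT(32) = 255 + 105 × log₂ 32 = 255 + 105 × 5 ≈ 780.000 ms.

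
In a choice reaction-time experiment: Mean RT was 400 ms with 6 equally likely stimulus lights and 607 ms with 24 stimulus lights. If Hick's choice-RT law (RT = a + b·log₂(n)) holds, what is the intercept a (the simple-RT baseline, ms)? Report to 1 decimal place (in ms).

132.5 ms

The slope on a log₂ axis is (607 − 400) / (4.5850 − 2.5850) = 103.500 ms/bit.
a = RT₁ − b·log₂ n₁ = 400 − 103.500 × 2.5850 = 132.456 ms.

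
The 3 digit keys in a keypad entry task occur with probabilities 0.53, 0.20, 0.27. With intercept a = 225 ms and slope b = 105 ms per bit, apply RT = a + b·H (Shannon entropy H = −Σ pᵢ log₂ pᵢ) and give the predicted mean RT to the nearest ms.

378 ms

H = 0.53·log₂(1/0.53) + 0.20·log₂(1/0.20) + 0.27·log₂(1/0.27) = 1.4599 bits.
RT = 225 + 105 × 1.4599 = 378.28 ms.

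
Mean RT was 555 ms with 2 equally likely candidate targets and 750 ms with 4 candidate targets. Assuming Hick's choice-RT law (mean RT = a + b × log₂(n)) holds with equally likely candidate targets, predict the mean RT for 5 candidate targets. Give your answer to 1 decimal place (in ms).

With log₂ n on the abscissa the relation is linear; from the two conditions:
  b = (750 − 555) / (log₂ 4 − log₂ 2) = 195 / (2 − 1) = 195.000 ms/bit
  a = 555 − 195.000 × 1 = 360.000 ms
Then RT(5) = 360.000 + 195.000 × log₂ 5 = 360.000 + 195.000 × 2.3219 ≈ 812.776 ms.

812.8 ms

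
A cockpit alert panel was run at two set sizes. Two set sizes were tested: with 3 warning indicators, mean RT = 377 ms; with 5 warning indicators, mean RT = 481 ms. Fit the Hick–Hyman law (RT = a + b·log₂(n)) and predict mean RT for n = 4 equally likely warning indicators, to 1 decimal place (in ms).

RT is linear in log₂ n, so two points fix the line:
  b = (481 − 377) / (log₂ 5 − log₂ 3) = 104 / (2.3219 − 1.5850) = 141.119 ms/bit
  a = 377 − 141.119 × 1.5850 = 153.331 ms
Then RT(4) = 153.331 + 141.119 × log₂ 4 = 153.331 + 141.119 × 2 ≈ 435.570 ms.

435.6 ms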